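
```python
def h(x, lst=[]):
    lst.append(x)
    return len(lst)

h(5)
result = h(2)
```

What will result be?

Step 1: Mutable default list persists between calls.
Step 2: First call: lst = [5], len = 1. Second call: lst = [5, 2], len = 2.
Step 3: result = 2

The answer is 2.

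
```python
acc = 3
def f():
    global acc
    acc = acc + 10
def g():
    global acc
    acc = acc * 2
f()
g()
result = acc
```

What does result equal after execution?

Step 1: acc = 3.
Step 2: f() adds 10: acc = 3 + 10 = 13.
Step 3: g() doubles: acc = 13 * 2 = 26.
Step 4: result = 26

The answer is 26.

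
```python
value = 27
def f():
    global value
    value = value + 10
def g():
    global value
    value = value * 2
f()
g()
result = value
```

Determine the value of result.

Step 1: value = 27.
Step 2: f() adds 10: value = 27 + 10 = 37.
Step 3: g() doubles: value = 37 * 2 = 74.
Step 4: result = 74

The answer is 74.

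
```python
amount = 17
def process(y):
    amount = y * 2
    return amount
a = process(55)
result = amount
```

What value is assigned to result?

Step 1: Global amount = 17.
Step 2: process(55) creates local amount = 55 * 2 = 110.
Step 3: Global amount unchanged because no global keyword. result = 17

The answer is 17.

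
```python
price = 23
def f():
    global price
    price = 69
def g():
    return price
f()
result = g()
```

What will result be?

Step 1: price = 23.
Step 2: f() sets global price = 69.
Step 3: g() reads global price = 69. result = 69

The answer is 69.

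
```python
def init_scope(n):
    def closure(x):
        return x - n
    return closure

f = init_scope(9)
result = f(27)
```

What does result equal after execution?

Step 1: init_scope(9) creates a closure capturing n = 9.
Step 2: f(27) computes 27 - 9 = 18.
Step 3: result = 18

The answer is 18.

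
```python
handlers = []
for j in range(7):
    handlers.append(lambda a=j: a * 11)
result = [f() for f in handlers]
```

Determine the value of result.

Step 1: Default arg a=j captures j at each iteration.
Step 2: handlers[k] has a defaulting to k, returns k * 11.
Step 3: result = [0, 11, 22, 33, 44, 55, 66]

The answer is [0, 11, 22, 33, 44, 55, 66].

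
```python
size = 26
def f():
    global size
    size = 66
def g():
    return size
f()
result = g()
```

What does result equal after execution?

Step 1: size = 26.
Step 2: f() sets global size = 66.
Step 3: g() reads global size = 66. result = 66

The answer is 66.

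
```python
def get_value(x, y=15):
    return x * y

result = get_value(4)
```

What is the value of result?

Step 1: get_value(4) uses default y = 15.
Step 2: Returns 4 * 15 = 60.
Step 3: result = 60

The answer is 60.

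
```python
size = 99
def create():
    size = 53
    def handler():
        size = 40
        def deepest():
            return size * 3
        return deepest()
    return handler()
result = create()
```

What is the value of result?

Step 1: deepest() looks up size through LEGB: not local, finds size = 40 in enclosing handler().
Step 2: Returns 40 * 3 = 120.
Step 3: result = 120

The answer is 120.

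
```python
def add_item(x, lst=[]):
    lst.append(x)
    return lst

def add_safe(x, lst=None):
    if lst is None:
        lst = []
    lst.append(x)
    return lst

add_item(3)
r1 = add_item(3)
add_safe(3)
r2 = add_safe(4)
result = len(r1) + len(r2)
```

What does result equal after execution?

Step 1: add_item shares mutable default: after 2 calls, lst = [3, 3], len = 2.
Step 2: add_safe creates fresh list each time: r2 = [4], len = 1.
Step 3: result = 2 + 1 = 3

The answer is 3.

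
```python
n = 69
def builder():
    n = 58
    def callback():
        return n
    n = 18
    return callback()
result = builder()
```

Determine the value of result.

Step 1: builder() sets n = 58, then later n = 18.
Step 2: callback() is called after n is reassigned to 18. Closures capture variables by reference, not by value.
Step 3: result = 18

The answer is 18.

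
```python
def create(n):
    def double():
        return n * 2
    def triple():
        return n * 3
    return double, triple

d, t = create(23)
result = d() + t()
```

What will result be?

Step 1: Both closures capture the same n = 23.
Step 2: d() = 23 * 2 = 46, t() = 23 * 3 = 69.
Step 3: result = 46 + 69 = 115

The answer is 115.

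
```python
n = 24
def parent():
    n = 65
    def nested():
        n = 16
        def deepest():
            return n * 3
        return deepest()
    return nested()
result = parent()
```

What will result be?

Step 1: deepest() looks up n through LEGB: not local, finds n = 16 in enclosing nested().
Step 2: Returns 16 * 3 = 48.
Step 3: result = 48

The answer is 48.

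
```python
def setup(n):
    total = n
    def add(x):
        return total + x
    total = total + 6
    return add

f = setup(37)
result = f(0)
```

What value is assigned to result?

Step 1: setup(37) sets total = 37, then total = 37 + 6 = 43.
Step 2: Closures capture by reference, so add sees total = 43.
Step 3: f(0) returns 43 + 0 = 43

The answer is 43.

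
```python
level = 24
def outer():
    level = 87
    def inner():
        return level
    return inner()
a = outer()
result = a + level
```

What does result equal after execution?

Step 1: outer() has local level = 87. inner() reads from enclosing.
Step 2: outer() returns 87. Global level = 24 unchanged.
Step 3: result = 87 + 24 = 111

The answer is 111.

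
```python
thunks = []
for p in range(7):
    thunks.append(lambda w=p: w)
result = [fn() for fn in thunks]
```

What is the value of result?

Step 1: Default arg w=p captures p at each iteration.
Step 2: Each lambda has its own default: 0, 1, ..., 6.
Step 3: result = [0, 1, 2, 3, 4, 5, 6]

The answer is [0, 1, 2, 3, 4, 5, 6].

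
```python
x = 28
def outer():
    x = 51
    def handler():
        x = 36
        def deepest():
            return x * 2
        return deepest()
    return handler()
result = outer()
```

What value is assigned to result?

Step 1: deepest() looks up x through LEGB: not local, finds x = 36 in enclosing handler().
Step 2: Returns 36 * 2 = 72.
Step 3: result = 72

The answer is 72.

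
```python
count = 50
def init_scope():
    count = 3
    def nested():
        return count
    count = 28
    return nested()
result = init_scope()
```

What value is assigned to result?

Step 1: init_scope() sets count = 3, then later count = 28.
Step 2: nested() is called after count is reassigned to 28. Closures capture variables by reference, not by value.
Step 3: result = 28

The answer is 28.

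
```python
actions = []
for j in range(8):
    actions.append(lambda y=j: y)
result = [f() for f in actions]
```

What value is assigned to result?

Step 1: Default arg y=j captures j at each iteration.
Step 2: Each lambda has its own default: 0, 1, ..., 7.
Step 3: result = [0, 1, 2, 3, 4, 5, 6, 7]

The answer is [0, 1, 2, 3, 4, 5, 6, 7].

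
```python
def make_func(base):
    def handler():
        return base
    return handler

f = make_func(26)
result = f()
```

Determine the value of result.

Step 1: make_func(26) creates closure capturing base = 26.
Step 2: f() returns the captured base = 26.
Step 3: result = 26

The answer is 26.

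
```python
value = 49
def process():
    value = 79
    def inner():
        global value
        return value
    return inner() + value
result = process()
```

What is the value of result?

Step 1: Global value = 49. process() shadows with local value = 79.
Step 2: inner() uses global keyword, so inner() returns global value = 49.
Step 3: process() returns 49 + 79 = 128

The answer is 128.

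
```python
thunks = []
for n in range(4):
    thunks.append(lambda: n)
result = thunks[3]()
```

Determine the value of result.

Step 1: The loop creates 4 lambdas, all referencing the same variable n.
Step 2: After the loop, n = 3 (final value).
Step 3: thunks[3]() looks up n at call time and finds 3. This is the late binding gotcha. result = 3

The answer is 3.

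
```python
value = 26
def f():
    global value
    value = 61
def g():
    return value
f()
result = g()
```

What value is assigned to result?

Step 1: value = 26.
Step 2: f() sets global value = 61.
Step 3: g() reads global value = 61. result = 61

The answer is 61.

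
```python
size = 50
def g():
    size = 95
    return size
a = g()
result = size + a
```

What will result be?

Step 1: Global size = 50. g() returns local size = 95.
Step 2: a = 95. Global size still = 50.
Step 3: result = 50 + 95 = 145

The answer is 145.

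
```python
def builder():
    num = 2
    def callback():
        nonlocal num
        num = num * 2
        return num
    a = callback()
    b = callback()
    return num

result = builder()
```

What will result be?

Step 1: num starts at 2.
Step 2: First callback(): num = 2 * 2 = 4.
Step 3: Second callback(): num = 4 * 2 = 8.
Step 4: result = 8

The answer is 8.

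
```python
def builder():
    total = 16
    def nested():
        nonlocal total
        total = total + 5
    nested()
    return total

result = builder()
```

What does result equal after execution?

Step 1: builder() sets total = 16.
Step 2: nested() uses nonlocal to modify total in builder's scope: total = 16 + 5 = 21.
Step 3: builder() returns the modified total = 21

The answer is 21.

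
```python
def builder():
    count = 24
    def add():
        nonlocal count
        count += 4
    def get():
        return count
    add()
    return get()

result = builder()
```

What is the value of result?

Step 1: count = 24. add() modifies it via nonlocal, get() reads it.
Step 2: add() makes count = 24 + 4 = 28.
Step 3: get() returns 28. result = 28

The answer is 28.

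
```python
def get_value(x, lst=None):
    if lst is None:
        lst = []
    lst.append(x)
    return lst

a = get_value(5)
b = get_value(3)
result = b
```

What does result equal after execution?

Step 1: None default with guard creates a NEW list each call.
Step 2: a = [5] (fresh list). b = [3] (another fresh list).
Step 3: result = [3] (this is the fix for mutable default)

The answer is [3].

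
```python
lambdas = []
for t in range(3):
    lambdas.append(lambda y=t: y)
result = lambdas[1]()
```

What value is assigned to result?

Step 1: Default argument y=t captures t's value at each iteration.
Step 2: lambdas[1] captured y = 1 when t was 1.
Step 3: result = 1

The answer is 1.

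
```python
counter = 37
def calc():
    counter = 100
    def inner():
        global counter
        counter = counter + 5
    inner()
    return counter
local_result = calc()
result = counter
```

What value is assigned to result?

Step 1: Global counter = 37. calc() creates local counter = 100.
Step 2: inner() declares global counter and adds 5: global counter = 37 + 5 = 42.
Step 3: calc() returns its local counter = 100 (unaffected by inner).
Step 4: result = global counter = 42

The answer is 42.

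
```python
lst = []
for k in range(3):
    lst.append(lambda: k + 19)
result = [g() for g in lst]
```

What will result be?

Step 1: All lambdas capture k by reference. After the loop, k = 2.
Step 2: Each call returns 2 + 19 = 21.
Step 3: result = [21, 21, 21]

The answer is [21, 21, 21].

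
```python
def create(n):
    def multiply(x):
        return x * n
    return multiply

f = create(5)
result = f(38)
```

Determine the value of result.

Step 1: create(5) returns multiply closure with n = 5.
Step 2: f(38) computes 38 * 5 = 190.
Step 3: result = 190

The answer is 190.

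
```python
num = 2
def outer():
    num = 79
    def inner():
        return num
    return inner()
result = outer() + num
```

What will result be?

Step 1: Global num = 2. outer() shadows with num = 79.
Step 2: inner() returns enclosing num = 79. outer() = 79.
Step 3: result = 79 + global num (2) = 81

The answer is 81.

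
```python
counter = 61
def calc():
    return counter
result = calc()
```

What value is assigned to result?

Step 1: counter = 61 is defined in the global scope.
Step 2: calc() looks up counter. No local counter exists, so Python checks the global scope via LEGB rule and finds counter = 61.
Step 3: result = 61

The answer is 61.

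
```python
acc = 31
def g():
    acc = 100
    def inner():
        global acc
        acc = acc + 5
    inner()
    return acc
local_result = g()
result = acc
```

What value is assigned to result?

Step 1: Global acc = 31. g() creates local acc = 100.
Step 2: inner() declares global acc and adds 5: global acc = 31 + 5 = 36.
Step 3: g() returns its local acc = 100 (unaffected by inner).
Step 4: result = global acc = 36

The answer is 36.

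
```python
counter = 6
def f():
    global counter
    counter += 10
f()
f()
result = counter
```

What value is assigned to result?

Step 1: counter = 6.
Step 2: First f(): counter = 6 + 10 = 16.
Step 3: Second f(): counter = 16 + 10 = 26. result = 26

The answer is 26.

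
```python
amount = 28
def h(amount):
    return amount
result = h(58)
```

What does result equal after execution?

Step 1: Global amount = 28.
Step 2: h(58) takes parameter amount = 58, which shadows the global.
Step 3: result = 58

The answer is 58.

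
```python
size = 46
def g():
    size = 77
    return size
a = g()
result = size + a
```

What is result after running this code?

Step 1: Global size = 46. g() returns local size = 77.
Step 2: a = 77. Global size still = 46.
Step 3: result = 46 + 77 = 123

The answer is 123.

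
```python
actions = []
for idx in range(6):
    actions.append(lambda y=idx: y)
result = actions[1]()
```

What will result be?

Step 1: Default argument y=idx captures idx's value at each iteration.
Step 2: actions[1] captured y = 1 when idx was 1.
Step 3: result = 1

The answer is 1.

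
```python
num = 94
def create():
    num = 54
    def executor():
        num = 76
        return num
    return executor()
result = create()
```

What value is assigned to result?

Step 1: Three scopes define num: global (94), create (54), executor (76).
Step 2: executor() has its own local num = 76, which shadows both enclosing and global.
Step 3: result = 76 (local wins in LEGB)

The answer is 76.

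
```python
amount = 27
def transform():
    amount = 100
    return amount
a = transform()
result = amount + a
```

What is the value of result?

Step 1: Global amount = 27. transform() returns local amount = 100.
Step 2: a = 100. Global amount still = 27.
Step 3: result = 27 + 100 = 127

The answer is 127.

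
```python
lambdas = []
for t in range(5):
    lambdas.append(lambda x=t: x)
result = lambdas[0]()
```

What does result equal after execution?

Step 1: Default argument x=t captures t's value at each iteration.
Step 2: lambdas[0] captured x = 0 when t was 0.
Step 3: result = 0

The answer is 0.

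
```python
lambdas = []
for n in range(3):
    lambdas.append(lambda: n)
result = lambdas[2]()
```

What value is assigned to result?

Step 1: The loop creates 3 lambdas, all referencing the same variable n.
Step 2: After the loop, n = 2 (final value).
Step 3: lambdas[2]() looks up n at call time and finds 2. This is the late binding gotcha. result = 2

The answer is 2.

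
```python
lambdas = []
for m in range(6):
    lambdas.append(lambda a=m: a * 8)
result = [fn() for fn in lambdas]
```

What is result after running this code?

Step 1: Default arg a=m captures m at each iteration.
Step 2: lambdas[k] has a defaulting to k, returns k * 8.
Step 3: result = [0, 8, 16, 24, 32, 40]

The answer is [0, 8, 16, 24, 32, 40].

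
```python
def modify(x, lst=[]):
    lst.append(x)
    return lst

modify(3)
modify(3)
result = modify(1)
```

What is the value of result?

Step 1: Mutable default argument gotcha! The list [] is created once.
Step 2: Each call appends to the SAME list: [3], [3, 3], [3, 3, 1].
Step 3: result = [3, 3, 1]

The answer is [3, 3, 1].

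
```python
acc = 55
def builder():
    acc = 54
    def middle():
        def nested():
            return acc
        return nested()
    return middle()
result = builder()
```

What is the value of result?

Step 1: builder() defines acc = 54. middle() and nested() have no local acc.
Step 2: nested() checks local (none), enclosing middle() (none), enclosing builder() and finds acc = 54.
Step 3: result = 54

The answer is 54.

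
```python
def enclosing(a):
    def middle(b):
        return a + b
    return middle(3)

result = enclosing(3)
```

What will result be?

Step 1: enclosing(3) passes a = 3.
Step 2: middle(3) has b = 3, reads a = 3 from enclosing.
Step 3: result = 3 + 3 = 6

The answer is 6.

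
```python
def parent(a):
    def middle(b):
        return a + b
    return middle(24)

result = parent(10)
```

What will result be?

Step 1: parent(10) passes a = 10.
Step 2: middle(24) has b = 24, reads a = 10 from enclosing.
Step 3: result = 10 + 24 = 34

The answer is 34.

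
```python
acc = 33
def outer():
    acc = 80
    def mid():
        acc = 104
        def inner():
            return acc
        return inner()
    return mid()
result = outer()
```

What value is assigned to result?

Step 1: Three levels of shadowing: global 33, outer 80, mid 104.
Step 2: inner() finds acc = 104 in enclosing mid() scope.
Step 3: result = 104

The answer is 104.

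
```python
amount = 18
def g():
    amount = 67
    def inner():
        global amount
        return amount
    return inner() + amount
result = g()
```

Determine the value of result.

Step 1: Global amount = 18. g() shadows with local amount = 67.
Step 2: inner() uses global keyword, so inner() returns global amount = 18.
Step 3: g() returns 18 + 67 = 85

The answer is 85.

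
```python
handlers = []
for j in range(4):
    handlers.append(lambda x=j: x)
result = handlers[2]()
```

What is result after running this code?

Step 1: Default argument x=j captures j's value at each iteration.
Step 2: handlers[2] captured x = 2 when j was 2.
Step 3: result = 2

The answer is 2.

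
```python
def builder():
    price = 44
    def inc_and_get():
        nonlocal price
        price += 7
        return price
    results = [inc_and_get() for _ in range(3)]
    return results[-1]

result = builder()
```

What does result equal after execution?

Step 1: price = 44.
Step 2: Three calls to inc_and_get(), each adding 7.
Step 3: Last value = 44 + 7 * 3 = 65

The answer is 65.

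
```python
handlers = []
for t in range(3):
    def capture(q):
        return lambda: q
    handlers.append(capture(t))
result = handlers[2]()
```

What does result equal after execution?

Step 1: capture(t) creates a new scope capturing q = t at call time.
Step 2: handlers[2] = capture(2), so its lambda captures q = 2.
Step 3: result = 2 (closure factory fixes late binding)

The answer is 2.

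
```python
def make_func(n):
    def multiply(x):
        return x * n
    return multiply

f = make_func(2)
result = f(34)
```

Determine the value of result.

Step 1: make_func(2) returns multiply closure with n = 2.
Step 2: f(34) computes 34 * 2 = 68.
Step 3: result = 68

The answer is 68.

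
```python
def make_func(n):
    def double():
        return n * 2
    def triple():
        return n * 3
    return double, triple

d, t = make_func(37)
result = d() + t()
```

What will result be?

Step 1: Both closures capture the same n = 37.
Step 2: d() = 37 * 2 = 74, t() = 37 * 3 = 111.
Step 3: result = 74 + 111 = 185

The answer is 185.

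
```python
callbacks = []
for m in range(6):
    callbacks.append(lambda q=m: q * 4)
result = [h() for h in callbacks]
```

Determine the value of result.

Step 1: Default arg q=m captures m at each iteration.
Step 2: callbacks[k] has q defaulting to k, returns k * 4.
Step 3: result = [0, 4, 8, 12, 16, 20]

The answer is [0, 4, 8, 12, 16, 20].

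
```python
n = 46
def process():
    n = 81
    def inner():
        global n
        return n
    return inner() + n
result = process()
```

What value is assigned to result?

Step 1: Global n = 46. process() shadows with local n = 81.
Step 2: inner() uses global keyword, so inner() returns global n = 46.
Step 3: process() returns 46 + 81 = 127

The answer is 127.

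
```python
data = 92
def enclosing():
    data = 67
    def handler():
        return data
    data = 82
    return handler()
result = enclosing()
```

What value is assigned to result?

Step 1: enclosing() sets data = 67, then later data = 82.
Step 2: handler() is called after data is reassigned to 82. Closures capture variables by reference, not by value.
Step 3: result = 82

The answer is 82.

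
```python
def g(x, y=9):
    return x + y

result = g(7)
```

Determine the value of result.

Step 1: g(7) uses default y = 9.
Step 2: Returns 7 + 9 = 16.
Step 3: result = 16

The answer is 16.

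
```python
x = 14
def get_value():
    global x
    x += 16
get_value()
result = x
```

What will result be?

Step 1: x = 14 globally.
Step 2: get_value() modifies global x: x += 16 = 30.
Step 3: result = 30

The answer is 30.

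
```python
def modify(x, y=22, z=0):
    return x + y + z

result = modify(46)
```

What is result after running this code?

Step 1: modify(46) uses defaults y = 22, z = 0.
Step 2: Returns 46 + 22 + 0 = 68.
Step 3: result = 68

The answer is 68.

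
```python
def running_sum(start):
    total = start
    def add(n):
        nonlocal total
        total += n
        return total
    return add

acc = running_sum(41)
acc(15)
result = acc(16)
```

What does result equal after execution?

Step 1: running_sum(41) creates closure with total = 41.
Step 2: First acc(15): total = 41 + 15 = 56.
Step 3: Second acc(16): total = 56 + 16 = 72. result = 72

The answer is 72.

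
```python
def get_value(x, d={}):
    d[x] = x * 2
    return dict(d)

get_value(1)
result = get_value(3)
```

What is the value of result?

Step 1: Mutable default dict is shared across calls.
Step 2: First call adds 1: 2. Second call adds 3: 6.
Step 3: result = {1: 2, 3: 6}

The answer is {1: 2, 3: 6}.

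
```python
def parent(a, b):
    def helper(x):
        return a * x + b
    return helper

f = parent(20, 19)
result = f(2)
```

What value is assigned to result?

Step 1: parent(20, 19) captures a = 20, b = 19.
Step 2: f(2) computes 20 * 2 + 19 = 59.
Step 3: result = 59

The answer is 59.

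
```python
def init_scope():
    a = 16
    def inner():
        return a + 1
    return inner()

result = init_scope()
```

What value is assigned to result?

Step 1: init_scope() defines a = 16.
Step 2: inner() reads a = 16 from enclosing scope, returns 16 + 1 = 17.
Step 3: result = 17

The answer is 17.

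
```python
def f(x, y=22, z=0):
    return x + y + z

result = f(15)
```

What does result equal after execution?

Step 1: f(15) uses defaults y = 22, z = 0.
Step 2: Returns 15 + 22 + 0 = 37.
Step 3: result = 37

The answer is 37.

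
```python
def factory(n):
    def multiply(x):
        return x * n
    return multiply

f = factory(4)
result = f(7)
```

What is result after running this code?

Step 1: factory(4) returns multiply closure with n = 4.
Step 2: f(7) computes 7 * 4 = 28.
Step 3: result = 28

The answer is 28.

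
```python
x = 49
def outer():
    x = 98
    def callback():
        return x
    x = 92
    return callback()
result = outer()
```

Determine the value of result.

Step 1: outer() sets x = 98, then later x = 92.
Step 2: callback() is called after x is reassigned to 92. Closures capture variables by reference, not by value.
Step 3: result = 92

The answer is 92.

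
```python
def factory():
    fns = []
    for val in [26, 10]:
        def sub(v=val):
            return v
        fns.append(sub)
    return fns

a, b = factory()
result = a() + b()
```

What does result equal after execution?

Step 1: Default argument v=val captures val at each iteration.
Step 2: a() returns 26 (captured at first iteration), b() returns 10 (captured at second).
Step 3: result = 26 + 10 = 36

The answer is 36.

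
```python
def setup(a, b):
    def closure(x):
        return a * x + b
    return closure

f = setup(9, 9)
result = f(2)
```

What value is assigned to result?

Step 1: setup(9, 9) captures a = 9, b = 9.
Step 2: f(2) computes 9 * 2 + 9 = 27.
Step 3: result = 27

The answer is 27.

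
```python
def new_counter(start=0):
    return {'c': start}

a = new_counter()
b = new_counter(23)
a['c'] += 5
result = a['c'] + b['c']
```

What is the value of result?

Step 1: new_counter() returns a new dict each call (immutable default 0).
Step 2: a = {'c': 0}, b = {'c': 23}.
Step 3: a['c'] += 5 = 5. result = 5 + 23 = 28

The answer is 28.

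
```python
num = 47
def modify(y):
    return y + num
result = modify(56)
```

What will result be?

Step 1: num = 47 is defined globally.
Step 2: modify(56) uses parameter y = 56 and looks up num from global scope = 47.
Step 3: result = 56 + 47 = 103

The answer is 103.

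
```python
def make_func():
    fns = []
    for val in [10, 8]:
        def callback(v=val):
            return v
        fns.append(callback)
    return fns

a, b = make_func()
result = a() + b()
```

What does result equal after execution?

Step 1: Default argument v=val captures val at each iteration.
Step 2: a() returns 10 (captured at first iteration), b() returns 8 (captured at second).
Step 3: result = 10 + 8 = 18

The answer is 18.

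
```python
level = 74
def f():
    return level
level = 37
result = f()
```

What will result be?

Step 1: level is first set to 74, then reassigned to 37.
Step 2: f() is called after the reassignment, so it looks up the current global level = 37.
Step 3: result = 37

The answer is 37.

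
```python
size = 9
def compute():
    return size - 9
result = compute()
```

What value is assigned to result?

Step 1: size = 9 is defined globally.
Step 2: compute() looks up size from global scope = 9, then computes 9 - 9 = 0.
Step 3: result = 0

The answer is 0.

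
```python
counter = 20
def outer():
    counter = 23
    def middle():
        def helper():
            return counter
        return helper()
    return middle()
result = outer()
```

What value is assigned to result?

Step 1: outer() defines counter = 23. middle() and helper() have no local counter.
Step 2: helper() checks local (none), enclosing middle() (none), enclosing outer() and finds counter = 23.
Step 3: result = 23

The answer is 23.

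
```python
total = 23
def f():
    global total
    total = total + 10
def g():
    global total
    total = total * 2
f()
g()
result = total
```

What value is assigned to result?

Step 1: total = 23.
Step 2: f() adds 10: total = 23 + 10 = 33.
Step 3: g() doubles: total = 33 * 2 = 66.
Step 4: result = 66

The answer is 66.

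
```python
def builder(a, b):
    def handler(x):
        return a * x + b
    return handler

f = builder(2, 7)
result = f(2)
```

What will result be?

Step 1: builder(2, 7) captures a = 2, b = 7.
Step 2: f(2) computes 2 * 2 + 7 = 11.
Step 3: result = 11

The answer is 11.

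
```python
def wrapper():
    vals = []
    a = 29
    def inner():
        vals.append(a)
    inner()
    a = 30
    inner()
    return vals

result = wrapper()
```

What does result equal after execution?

Step 1: a = 29. inner() appends current a to vals.
Step 2: First inner(): appends 29. Then a = 30.
Step 3: Second inner(): appends 30 (closure sees updated a). result = [29, 30]

The answer is [29, 30].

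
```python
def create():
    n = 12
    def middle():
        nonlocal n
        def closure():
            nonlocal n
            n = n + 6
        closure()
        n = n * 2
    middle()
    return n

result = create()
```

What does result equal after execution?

Step 1: n = 12.
Step 2: closure() adds 6: n = 12 + 6 = 18.
Step 3: middle() doubles: n = 18 * 2 = 36.
Step 4: result = 36

The answer is 36.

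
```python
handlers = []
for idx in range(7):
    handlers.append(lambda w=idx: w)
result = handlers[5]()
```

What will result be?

Step 1: Default argument w=idx captures idx's value at each iteration.
Step 2: handlers[5] captured w = 5 when idx was 5.
Step 3: result = 5

The answer is 5.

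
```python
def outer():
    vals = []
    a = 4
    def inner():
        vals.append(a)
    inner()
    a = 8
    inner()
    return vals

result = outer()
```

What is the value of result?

Step 1: a = 4. inner() appends current a to vals.
Step 2: First inner(): appends 4. Then a = 8.
Step 3: Second inner(): appends 8 (closure sees updated a). result = [4, 8]

The answer is [4, 8].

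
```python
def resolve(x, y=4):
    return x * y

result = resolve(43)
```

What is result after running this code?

Step 1: resolve(43) uses default y = 4.
Step 2: Returns 43 * 4 = 172.
Step 3: result = 172

The answer is 172.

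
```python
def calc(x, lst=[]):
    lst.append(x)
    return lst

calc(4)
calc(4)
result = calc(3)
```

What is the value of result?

Step 1: Mutable default argument gotcha! The list [] is created once.
Step 2: Each call appends to the SAME list: [4], [4, 4], [4, 4, 3].
Step 3: result = [4, 4, 3]

The answer is [4, 4, 3].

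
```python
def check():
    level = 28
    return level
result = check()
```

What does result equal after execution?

Step 1: check() defines level = 28 in its local scope.
Step 2: return level finds the local variable level = 28.
Step 3: result = 28

The answer is 28.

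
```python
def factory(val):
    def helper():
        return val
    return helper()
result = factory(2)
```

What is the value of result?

Step 1: factory(2) binds parameter val = 2.
Step 2: helper() looks up val in enclosing scope and finds the parameter val = 2.
Step 3: result = 2

The answer is 2.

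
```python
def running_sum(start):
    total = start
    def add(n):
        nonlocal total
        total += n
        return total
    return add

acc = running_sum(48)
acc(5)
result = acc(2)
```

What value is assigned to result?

Step 1: running_sum(48) creates closure with total = 48.
Step 2: First acc(5): total = 48 + 5 = 53.
Step 3: Second acc(2): total = 53 + 2 = 55. result = 55

The answer is 55.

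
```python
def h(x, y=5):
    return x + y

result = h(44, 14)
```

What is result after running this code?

Step 1: h(44, 14) overrides default y with 14.
Step 2: Returns 44 + 14 = 58.
Step 3: result = 58

The answer is 58.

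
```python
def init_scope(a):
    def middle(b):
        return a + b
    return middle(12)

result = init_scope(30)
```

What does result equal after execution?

Step 1: init_scope(30) passes a = 30.
Step 2: middle(12) has b = 12, reads a = 30 from enclosing.
Step 3: result = 30 + 12 = 42

The answer is 42.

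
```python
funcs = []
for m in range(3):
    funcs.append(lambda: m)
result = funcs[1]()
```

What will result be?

Step 1: The loop creates 3 lambdas, all referencing the same variable m.
Step 2: After the loop, m = 2 (final value).
Step 3: funcs[1]() looks up m at call time and finds 2. This is the late binding gotcha. result = 2

The answer is 2.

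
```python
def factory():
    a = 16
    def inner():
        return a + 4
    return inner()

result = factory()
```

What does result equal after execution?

Step 1: factory() defines a = 16.
Step 2: inner() reads a = 16 from enclosing scope, returns 16 + 4 = 20.
Step 3: result = 20

The answer is 20.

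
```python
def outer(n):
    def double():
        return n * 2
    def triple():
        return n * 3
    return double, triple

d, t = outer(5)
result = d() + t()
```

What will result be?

Step 1: Both closures capture the same n = 5.
Step 2: d() = 5 * 2 = 10, t() = 5 * 3 = 15.
Step 3: result = 10 + 15 = 25

The answer is 25.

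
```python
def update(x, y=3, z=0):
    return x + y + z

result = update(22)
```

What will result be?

Step 1: update(22) uses defaults y = 3, z = 0.
Step 2: Returns 22 + 3 + 0 = 25.
Step 3: result = 25

The answer is 25.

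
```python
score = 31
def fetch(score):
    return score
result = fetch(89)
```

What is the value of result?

Step 1: Global score = 31.
Step 2: fetch(89) takes parameter score = 89, which shadows the global.
Step 3: result = 89

The answer is 89.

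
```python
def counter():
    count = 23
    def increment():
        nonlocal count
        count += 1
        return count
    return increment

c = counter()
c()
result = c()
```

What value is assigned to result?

Step 1: counter() creates closure with count = 23.
Step 2: Each c() call increments count via nonlocal. After 2 calls: 23 + 2 = 25.
Step 3: result = 25

The answer is 25.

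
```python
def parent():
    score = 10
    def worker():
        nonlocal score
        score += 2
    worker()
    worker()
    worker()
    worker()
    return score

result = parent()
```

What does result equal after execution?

Step 1: score starts at 10.
Step 2: worker() is called 4 times, each adding 2.
Step 3: score = 10 + 2 * 4 = 18

The answer is 18.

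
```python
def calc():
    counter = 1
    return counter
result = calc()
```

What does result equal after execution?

Step 1: calc() defines counter = 1 in its local scope.
Step 2: return counter finds the local variable counter = 1.
Step 3: result = 1

The answer is 1.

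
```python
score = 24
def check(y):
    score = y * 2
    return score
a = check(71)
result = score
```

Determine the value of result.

Step 1: Global score = 24.
Step 2: check(71) creates local score = 71 * 2 = 142.
Step 3: Global score unchanged because no global keyword. result = 24

The answer is 24.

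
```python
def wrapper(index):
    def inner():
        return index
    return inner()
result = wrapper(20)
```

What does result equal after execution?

Step 1: wrapper(20) binds parameter index = 20.
Step 2: inner() looks up index in enclosing scope and finds the parameter index = 20.
Step 3: result = 20

The answer is 20.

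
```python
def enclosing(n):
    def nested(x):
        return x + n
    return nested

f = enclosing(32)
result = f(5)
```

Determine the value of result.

Step 1: enclosing(32) creates a closure that captures n = 32.
Step 2: f(5) calls the closure with x = 5, returning 5 + 32 = 37.
Step 3: result = 37

The answer is 37.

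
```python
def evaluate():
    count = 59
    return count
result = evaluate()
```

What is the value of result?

Step 1: evaluate() defines count = 59 in its local scope.
Step 2: return count finds the local variable count = 59.
Step 3: result = 59

The answer is 59.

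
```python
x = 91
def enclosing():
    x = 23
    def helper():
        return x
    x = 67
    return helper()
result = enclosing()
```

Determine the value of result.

Step 1: enclosing() sets x = 23, then later x = 67.
Step 2: helper() is called after x is reassigned to 67. Closures capture variables by reference, not by value.
Step 3: result = 67

The answer is 67.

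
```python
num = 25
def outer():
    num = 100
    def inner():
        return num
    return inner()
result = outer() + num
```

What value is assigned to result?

Step 1: Global num = 25. outer() shadows with num = 100.
Step 2: inner() returns enclosing num = 100. outer() = 100.
Step 3: result = 100 + global num (25) = 125

The answer is 125.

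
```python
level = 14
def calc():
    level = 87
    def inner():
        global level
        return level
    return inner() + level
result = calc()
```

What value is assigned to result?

Step 1: Global level = 14. calc() shadows with local level = 87.
Step 2: inner() uses global keyword, so inner() returns global level = 14.
Step 3: calc() returns 14 + 87 = 101

The answer is 101.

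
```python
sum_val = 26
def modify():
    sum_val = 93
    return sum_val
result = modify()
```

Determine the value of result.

Step 1: Global sum_val = 26.
Step 2: modify() creates local sum_val = 93, shadowing the global.
Step 3: Returns local sum_val = 93. result = 93

The answer is 93.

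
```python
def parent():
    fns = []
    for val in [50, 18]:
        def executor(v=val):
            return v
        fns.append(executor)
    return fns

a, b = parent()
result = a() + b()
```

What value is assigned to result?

Step 1: Default argument v=val captures val at each iteration.
Step 2: a() returns 50 (captured at first iteration), b() returns 18 (captured at second).
Step 3: result = 50 + 18 = 68

The answer is 68.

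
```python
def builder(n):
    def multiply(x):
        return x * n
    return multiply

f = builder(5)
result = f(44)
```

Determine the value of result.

Step 1: builder(5) returns multiply closure with n = 5.
Step 2: f(44) computes 44 * 5 = 220.
Step 3: result = 220

The answer is 220.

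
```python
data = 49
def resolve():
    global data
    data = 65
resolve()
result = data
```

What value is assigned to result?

Step 1: data = 49 globally.
Step 2: resolve() declares global data and sets it to 65.
Step 3: After resolve(), global data = 65. result = 65

The answer is 65.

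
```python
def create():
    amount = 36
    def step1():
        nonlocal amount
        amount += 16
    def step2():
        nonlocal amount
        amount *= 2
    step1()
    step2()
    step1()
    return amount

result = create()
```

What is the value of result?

Step 1: amount = 36.
Step 2: step1(): amount = 36 + 16 = 52.
Step 3: step2(): amount = 52 * 2 = 104.
Step 4: step1(): amount = 104 + 16 = 120. result = 120

The answer is 120.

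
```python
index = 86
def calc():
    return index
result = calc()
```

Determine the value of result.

Step 1: index = 86 is defined in the global scope.
Step 2: calc() looks up index. No local index exists, so Python checks the global scope via LEGB rule and finds index = 86.
Step 3: result = 86

The answer is 86.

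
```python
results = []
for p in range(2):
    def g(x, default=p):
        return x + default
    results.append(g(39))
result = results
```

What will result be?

Step 1: Default argument default=p is evaluated at function definition time.
Step 2: Each iteration creates g with default = current p value.
Step 3: g(39) returns 39 + default. results = [39, 40]

The answer is [39, 40].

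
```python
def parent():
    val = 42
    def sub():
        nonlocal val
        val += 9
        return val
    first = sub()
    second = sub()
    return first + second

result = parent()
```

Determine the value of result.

Step 1: val starts at 42.
Step 2: First call: val = 42 + 9 = 51, returns 51.
Step 3: Second call: val = 51 + 9 = 60, returns 60.
Step 4: result = 51 + 60 = 111

The answer is 111.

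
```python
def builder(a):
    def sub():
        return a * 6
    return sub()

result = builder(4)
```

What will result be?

Step 1: builder(4) binds parameter a = 4.
Step 2: sub() accesses a = 4 from enclosing scope.
Step 3: result = 4 * 6 = 24

The answer is 24.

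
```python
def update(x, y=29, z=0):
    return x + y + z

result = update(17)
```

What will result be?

Step 1: update(17) uses defaults y = 29, z = 0.
Step 2: Returns 17 + 29 + 0 = 46.
Step 3: result = 46

The answer is 46.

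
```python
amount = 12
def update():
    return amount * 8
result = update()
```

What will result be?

Step 1: amount = 12 is defined globally.
Step 2: update() looks up amount from global scope = 12, then computes 12 * 8 = 96.
Step 3: result = 96

The answer is 96.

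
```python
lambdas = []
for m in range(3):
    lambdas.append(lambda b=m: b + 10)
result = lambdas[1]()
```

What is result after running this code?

Step 1: Default argument b=m captures m's value at definition time.
Step 2: lambdas[1] was defined when m = 1, so b defaults to 1.
Step 3: result = 1 + 10 = 11 (default arg fixes the late binding issue)

The answer is 11.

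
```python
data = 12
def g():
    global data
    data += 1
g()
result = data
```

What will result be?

Step 1: data = 12 globally.
Step 2: g() modifies global data: data += 1 = 13.
Step 3: result = 13

The answer is 13.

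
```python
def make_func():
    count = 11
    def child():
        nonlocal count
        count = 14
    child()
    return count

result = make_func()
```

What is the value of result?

Step 1: make_func() sets count = 11.
Step 2: child() uses nonlocal to reassign count = 14.
Step 3: result = 14

The answer is 14.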